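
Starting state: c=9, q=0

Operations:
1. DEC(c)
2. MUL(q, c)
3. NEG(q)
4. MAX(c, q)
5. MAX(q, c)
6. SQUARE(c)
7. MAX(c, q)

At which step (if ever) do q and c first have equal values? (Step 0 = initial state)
Step 5

q and c first become equal after step 5.

Comparing values at each step:
Initial: q=0, c=9
After step 1: q=0, c=8
After step 2: q=0, c=8
After step 3: q=0, c=8
After step 4: q=0, c=8
After step 5: q=8, c=8 ← equal!
After step 6: q=8, c=64
After step 7: q=8, c=64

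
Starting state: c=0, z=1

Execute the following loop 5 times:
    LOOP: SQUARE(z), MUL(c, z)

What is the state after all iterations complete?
c=0, z=1

Iteration trace:
Start: c=0, z=1
After iteration 1: c=0, z=1
After iteration 2: c=0, z=1
After iteration 3: c=0, z=1
After iteration 4: c=0, z=1
After iteration 5: c=0, z=1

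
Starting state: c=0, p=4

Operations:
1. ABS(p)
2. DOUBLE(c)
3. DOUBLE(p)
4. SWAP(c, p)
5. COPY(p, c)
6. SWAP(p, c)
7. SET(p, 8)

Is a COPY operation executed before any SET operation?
Yes

First COPY: step 5
First SET: step 7
Since 5 < 7, COPY comes first.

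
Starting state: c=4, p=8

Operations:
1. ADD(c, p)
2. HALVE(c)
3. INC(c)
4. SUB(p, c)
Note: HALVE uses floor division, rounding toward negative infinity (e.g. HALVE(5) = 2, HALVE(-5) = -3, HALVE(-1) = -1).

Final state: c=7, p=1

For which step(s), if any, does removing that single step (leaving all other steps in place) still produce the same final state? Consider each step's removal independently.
None - removing any single step changes the final result

Testing removal of each single step:
Without step 1: final = c=3, p=5 (different)
Without step 2: final = c=13, p=-5 (different)
Without step 3: final = c=6, p=2 (different)
Without step 4: final = c=7, p=8 (different)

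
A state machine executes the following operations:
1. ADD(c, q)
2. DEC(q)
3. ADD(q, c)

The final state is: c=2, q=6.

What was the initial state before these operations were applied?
c=-3, q=5

Working backwards:
Final state: c=2, q=6
Before step 3 (ADD(q, c)): c=2, q=4
Before step 2 (DEC(q)): c=2, q=5
Before step 1 (ADD(c, q)): c=-3, q=5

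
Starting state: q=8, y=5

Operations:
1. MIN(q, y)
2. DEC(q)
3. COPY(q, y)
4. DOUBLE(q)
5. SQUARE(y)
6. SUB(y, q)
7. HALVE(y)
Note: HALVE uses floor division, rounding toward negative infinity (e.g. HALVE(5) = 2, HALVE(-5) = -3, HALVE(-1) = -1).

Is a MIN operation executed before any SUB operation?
Yes

First MIN: step 1
First SUB: step 6
Since 1 < 6, MIN comes first.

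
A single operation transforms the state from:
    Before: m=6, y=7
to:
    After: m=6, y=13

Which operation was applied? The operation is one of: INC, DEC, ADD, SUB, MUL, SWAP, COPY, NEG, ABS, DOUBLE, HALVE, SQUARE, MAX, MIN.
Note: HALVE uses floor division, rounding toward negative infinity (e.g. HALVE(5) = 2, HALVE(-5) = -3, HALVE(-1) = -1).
ADD(y, m)

Analyzing the change:
Before: m=6, y=7
After: m=6, y=13
Variable y changed from 7 to 13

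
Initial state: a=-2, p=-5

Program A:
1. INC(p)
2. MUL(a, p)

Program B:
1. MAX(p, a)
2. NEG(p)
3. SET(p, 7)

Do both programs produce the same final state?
No

Program A final state: a=8, p=-4
Program B final state: a=-2, p=7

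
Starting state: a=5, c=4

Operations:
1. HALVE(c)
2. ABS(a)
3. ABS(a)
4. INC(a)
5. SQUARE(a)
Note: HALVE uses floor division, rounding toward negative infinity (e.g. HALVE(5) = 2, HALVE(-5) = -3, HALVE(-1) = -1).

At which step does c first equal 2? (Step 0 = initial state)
Step 1

Tracing c:
Initial: c = 4
After step 1: c = 2 ← first occurrence
After step 2: c = 2
After step 3: c = 2
After step 4: c = 2
After step 5: c = 2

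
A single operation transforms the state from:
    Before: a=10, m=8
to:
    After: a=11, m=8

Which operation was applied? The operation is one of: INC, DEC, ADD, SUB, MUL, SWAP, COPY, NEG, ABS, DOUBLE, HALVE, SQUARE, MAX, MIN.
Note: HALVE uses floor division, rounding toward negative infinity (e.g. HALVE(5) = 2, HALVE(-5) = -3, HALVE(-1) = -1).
INC(a)

Analyzing the change:
Before: a=10, m=8
After: a=11, m=8
Variable a changed from 10 to 11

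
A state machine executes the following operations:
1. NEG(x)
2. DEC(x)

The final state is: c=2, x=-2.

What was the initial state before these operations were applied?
c=2, x=1

Working backwards:
Final state: c=2, x=-2
Before step 2 (DEC(x)): c=2, x=-1
Before step 1 (NEG(x)): c=2, x=1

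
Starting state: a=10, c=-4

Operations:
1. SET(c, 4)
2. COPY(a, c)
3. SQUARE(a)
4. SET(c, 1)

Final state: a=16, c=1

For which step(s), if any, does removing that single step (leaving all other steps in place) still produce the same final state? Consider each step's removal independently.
Step(s) 1

Testing removal of each single step:
Without step 1: final = a=16, c=1 (same)
Without step 2: final = a=100, c=1 (different)
Without step 3: final = a=4, c=1 (different)
Without step 4: final = a=16, c=4 (different)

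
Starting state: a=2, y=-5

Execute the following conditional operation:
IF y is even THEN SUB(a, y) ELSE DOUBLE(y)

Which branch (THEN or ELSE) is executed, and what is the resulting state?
Branch: ELSE, Final state: a=2, y=-10

Evaluating condition: y is even
Condition is False, so ELSE branch executes
After DOUBLE(y): a=2, y=-10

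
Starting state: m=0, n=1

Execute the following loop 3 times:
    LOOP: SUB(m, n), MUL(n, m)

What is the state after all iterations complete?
m=0, n=0

Iteration trace:
Start: m=0, n=1
After iteration 1: m=-1, n=-1
After iteration 2: m=0, n=0
After iteration 3: m=0, n=0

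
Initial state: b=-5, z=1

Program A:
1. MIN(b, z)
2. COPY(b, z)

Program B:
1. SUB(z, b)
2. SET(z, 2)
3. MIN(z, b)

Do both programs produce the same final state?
No

Program A final state: b=1, z=1
Program B final state: b=-5, z=-5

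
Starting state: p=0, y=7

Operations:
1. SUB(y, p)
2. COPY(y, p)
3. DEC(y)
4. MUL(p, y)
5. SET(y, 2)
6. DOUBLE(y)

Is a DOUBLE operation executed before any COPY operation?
No

First DOUBLE: step 6
First COPY: step 2
Since 6 > 2, COPY comes first.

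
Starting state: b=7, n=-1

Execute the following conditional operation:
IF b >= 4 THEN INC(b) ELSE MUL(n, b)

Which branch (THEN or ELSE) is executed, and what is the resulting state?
Branch: THEN, Final state: b=8, n=-1

Evaluating condition: b >= 4
b = 7
Condition is True, so THEN branch executes
After INC(b): b=8, n=-1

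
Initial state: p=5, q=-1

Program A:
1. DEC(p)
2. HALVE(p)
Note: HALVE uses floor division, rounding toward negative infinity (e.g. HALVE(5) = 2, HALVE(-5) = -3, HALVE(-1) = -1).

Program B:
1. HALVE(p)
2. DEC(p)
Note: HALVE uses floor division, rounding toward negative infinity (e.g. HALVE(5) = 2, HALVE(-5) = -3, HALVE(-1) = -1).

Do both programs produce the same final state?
No

Program A final state: p=2, q=-1
Program B final state: p=1, q=-1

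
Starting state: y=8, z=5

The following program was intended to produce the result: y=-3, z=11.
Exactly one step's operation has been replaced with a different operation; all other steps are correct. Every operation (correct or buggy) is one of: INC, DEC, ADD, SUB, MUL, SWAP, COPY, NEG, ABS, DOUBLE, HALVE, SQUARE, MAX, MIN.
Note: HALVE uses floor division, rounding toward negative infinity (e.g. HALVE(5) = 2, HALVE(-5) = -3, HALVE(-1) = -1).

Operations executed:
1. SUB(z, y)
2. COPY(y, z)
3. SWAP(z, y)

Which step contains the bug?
Step 2

Trace with buggy code:
Initial: y=8, z=5
After step 1: y=8, z=-3
After step 2: y=-3, z=-3
After step 3: y=-3, z=-3
Actual final y=-3, z=-3 ≠ expected y=-3, z=11.
Step 2 is the only position where a single-operation replacement can produce the expected result.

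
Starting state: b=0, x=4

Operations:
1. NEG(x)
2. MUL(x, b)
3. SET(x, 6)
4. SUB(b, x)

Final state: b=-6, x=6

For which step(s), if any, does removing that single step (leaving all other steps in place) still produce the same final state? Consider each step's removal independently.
Step(s) 1, 2

Testing removal of each single step:
Without step 1: final = b=-6, x=6 (same)
Without step 2: final = b=-6, x=6 (same)
Without step 3: final = b=0, x=0 (different)
Without step 4: final = b=0, x=6 (different)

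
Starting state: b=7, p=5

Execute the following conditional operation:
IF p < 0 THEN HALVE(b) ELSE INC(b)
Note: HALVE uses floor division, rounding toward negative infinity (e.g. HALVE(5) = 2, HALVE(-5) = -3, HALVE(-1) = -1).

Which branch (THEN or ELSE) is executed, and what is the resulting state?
Branch: ELSE, Final state: b=8, p=5

Evaluating condition: p < 0
p = 5
Condition is False, so ELSE branch executes
After INC(b): b=8, p=5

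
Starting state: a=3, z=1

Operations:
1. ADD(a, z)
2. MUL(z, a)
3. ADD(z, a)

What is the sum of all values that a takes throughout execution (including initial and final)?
15

Values of a at each step:
Initial: a = 3
After step 1: a = 4
After step 2: a = 4
After step 3: a = 4
Sum = 3 + 4 + 4 + 4 = 15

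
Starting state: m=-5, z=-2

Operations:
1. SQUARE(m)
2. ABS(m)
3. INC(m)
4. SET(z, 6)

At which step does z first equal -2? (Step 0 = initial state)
Step 0

Tracing z:
Initial: z = -2 ← first occurrence
After step 1: z = -2
After step 2: z = -2
After step 3: z = -2
After step 4: z = 6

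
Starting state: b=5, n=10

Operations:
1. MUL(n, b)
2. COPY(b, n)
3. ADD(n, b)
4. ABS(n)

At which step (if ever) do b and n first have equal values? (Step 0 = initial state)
Step 2

b and n first become equal after step 2.

Comparing values at each step:
Initial: b=5, n=10
After step 1: b=5, n=50
After step 2: b=50, n=50 ← equal!
After step 3: b=50, n=100
After step 4: b=50, n=100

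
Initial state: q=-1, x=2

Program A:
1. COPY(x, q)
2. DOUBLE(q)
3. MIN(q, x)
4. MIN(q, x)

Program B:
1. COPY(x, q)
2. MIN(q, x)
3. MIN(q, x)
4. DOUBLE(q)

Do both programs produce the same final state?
Yes

Program A final state: q=-2, x=-1
Program B final state: q=-2, x=-1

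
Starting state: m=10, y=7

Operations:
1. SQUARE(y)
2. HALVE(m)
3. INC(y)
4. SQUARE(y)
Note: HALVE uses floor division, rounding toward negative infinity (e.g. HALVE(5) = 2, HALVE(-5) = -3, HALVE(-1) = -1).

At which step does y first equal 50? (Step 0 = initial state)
Step 3

Tracing y:
Initial: y = 7
After step 1: y = 49
After step 2: y = 49
After step 3: y = 50 ← first occurrence
After step 4: y = 2500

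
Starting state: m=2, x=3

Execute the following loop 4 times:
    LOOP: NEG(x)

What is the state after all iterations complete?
m=2, x=3

Iteration trace:
Start: m=2, x=3
After iteration 1: m=2, x=-3
After iteration 2: m=2, x=3
After iteration 3: m=2, x=-3
After iteration 4: m=2, x=3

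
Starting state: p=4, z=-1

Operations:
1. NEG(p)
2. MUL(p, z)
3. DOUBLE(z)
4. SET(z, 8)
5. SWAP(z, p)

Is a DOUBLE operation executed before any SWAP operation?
Yes

First DOUBLE: step 3
First SWAP: step 5
Since 3 < 5, DOUBLE comes first.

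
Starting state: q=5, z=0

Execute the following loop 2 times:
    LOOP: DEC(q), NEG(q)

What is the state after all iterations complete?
q=5, z=0

Iteration trace:
Start: q=5, z=0
After iteration 1: q=-4, z=0
After iteration 2: q=5, z=0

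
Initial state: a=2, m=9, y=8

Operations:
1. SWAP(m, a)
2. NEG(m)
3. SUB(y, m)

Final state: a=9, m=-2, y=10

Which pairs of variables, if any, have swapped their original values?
None

Comparing initial and final values:
a: 2 → 9
m: 9 → -2
y: 8 → 10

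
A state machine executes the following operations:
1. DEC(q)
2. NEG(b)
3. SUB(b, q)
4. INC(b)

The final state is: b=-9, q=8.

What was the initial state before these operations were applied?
b=2, q=9

Working backwards:
Final state: b=-9, q=8
Before step 4 (INC(b)): b=-10, q=8
Before step 3 (SUB(b, q)): b=-2, q=8
Before step 2 (NEG(b)): b=2, q=8
Before step 1 (DEC(q)): b=2, q=9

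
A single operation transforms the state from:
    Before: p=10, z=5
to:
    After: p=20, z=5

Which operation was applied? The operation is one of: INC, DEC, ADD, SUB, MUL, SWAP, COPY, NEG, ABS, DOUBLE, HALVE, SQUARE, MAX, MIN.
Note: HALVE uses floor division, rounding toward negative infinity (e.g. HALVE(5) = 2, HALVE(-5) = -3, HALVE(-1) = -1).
DOUBLE(p)

Analyzing the change:
Before: p=10, z=5
After: p=20, z=5
Variable p changed from 10 to 20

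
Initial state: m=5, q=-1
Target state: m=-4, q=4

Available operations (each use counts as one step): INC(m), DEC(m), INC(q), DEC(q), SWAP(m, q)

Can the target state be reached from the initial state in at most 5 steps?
Yes

Path (5 steps): DEC(m) → DEC(q) → DEC(q) → DEC(q) → SWAP(m, q)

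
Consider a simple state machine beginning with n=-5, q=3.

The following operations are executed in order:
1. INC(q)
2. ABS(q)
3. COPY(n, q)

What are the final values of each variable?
{n: 4, q: 4}

Step-by-step execution:
Initial: n=-5, q=3
After step 1 (INC(q)): n=-5, q=4
After step 2 (ABS(q)): n=-5, q=4
After step 3 (COPY(n, q)): n=4, q=4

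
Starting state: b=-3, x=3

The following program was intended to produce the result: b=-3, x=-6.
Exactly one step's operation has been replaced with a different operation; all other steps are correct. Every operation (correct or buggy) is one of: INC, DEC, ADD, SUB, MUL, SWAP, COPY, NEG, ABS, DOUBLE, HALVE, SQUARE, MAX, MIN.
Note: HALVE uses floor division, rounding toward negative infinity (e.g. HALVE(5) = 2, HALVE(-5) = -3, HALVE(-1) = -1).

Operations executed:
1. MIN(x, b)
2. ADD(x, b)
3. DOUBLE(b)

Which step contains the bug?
Step 3

Trace with buggy code:
Initial: b=-3, x=3
After step 1: b=-3, x=-3
After step 2: b=-3, x=-6
After step 3: b=-6, x=-6
Actual final b=-6, x=-6 ≠ expected b=-3, x=-6.
Step 3 is the only position where a single-operation replacement can produce the expected result.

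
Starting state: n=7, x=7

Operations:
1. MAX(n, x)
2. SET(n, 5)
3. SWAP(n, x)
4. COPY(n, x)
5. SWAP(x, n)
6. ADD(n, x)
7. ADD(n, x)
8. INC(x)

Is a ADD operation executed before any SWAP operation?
No

First ADD: step 6
First SWAP: step 3
Since 6 > 3, SWAP comes first.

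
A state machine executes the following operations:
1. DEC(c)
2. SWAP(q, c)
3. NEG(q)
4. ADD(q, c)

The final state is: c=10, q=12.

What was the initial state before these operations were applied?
c=-1, q=10

Working backwards:
Final state: c=10, q=12
Before step 4 (ADD(q, c)): c=10, q=2
Before step 3 (NEG(q)): c=10, q=-2
Before step 2 (SWAP(q, c)): c=-2, q=10
Before step 1 (DEC(c)): c=-1, q=10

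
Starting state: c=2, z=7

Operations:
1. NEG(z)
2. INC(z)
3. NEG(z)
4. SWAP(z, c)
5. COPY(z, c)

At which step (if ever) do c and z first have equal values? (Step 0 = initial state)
Step 5

c and z first become equal after step 5.

Comparing values at each step:
Initial: c=2, z=7
After step 1: c=2, z=-7
After step 2: c=2, z=-6
After step 3: c=2, z=6
After step 4: c=6, z=2
After step 5: c=6, z=6 ← equal!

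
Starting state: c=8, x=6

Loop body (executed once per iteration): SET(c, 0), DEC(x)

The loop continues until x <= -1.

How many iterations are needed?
7

Tracing iterations:
Initial: c=8, x=6
After iteration 1: c=0, x=5
After iteration 2: c=0, x=4
After iteration 3: c=0, x=3
After iteration 4: c=0, x=2
After iteration 5: c=0, x=1
After iteration 6: c=0, x=0
After iteration 7: c=0, x=-1
x <= -1 now holds, so the loop exits after 7 iterations.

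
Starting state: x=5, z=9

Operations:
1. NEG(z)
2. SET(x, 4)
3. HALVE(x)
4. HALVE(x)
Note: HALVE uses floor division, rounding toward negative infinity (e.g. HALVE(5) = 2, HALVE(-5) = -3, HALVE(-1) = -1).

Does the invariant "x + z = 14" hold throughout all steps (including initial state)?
No, violated after step 1

The invariant is violated after step 1.

State at each step:
Initial: x=5, z=9
After step 1: x=5, z=-9
After step 2: x=4, z=-9
After step 3: x=2, z=-9
After step 4: x=1, z=-9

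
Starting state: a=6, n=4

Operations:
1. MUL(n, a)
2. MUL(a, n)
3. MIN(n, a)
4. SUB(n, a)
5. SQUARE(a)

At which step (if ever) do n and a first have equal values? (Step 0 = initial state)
Never

n and a never become equal during execution.

Comparing values at each step:
Initial: n=4, a=6
After step 1: n=24, a=6
After step 2: n=24, a=144
After step 3: n=24, a=144
After step 4: n=-120, a=144
After step 5: n=-120, a=20736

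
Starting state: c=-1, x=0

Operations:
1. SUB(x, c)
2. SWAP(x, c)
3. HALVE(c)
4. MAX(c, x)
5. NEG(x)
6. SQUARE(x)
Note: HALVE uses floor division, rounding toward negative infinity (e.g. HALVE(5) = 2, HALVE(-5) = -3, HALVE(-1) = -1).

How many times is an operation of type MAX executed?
1

Counting MAX operations:
Step 4: MAX(c, x) ← MAX
Total: 1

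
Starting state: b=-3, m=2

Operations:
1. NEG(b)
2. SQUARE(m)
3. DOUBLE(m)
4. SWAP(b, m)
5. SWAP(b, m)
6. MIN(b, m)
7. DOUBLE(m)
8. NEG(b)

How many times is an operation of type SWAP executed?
2

Counting SWAP operations:
Step 4: SWAP(b, m) ← SWAP
Step 5: SWAP(b, m) ← SWAP
Total: 2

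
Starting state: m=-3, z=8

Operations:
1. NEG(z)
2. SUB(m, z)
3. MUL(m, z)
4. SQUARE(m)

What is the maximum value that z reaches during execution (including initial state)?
8

Values of z at each step:
Initial: z = 8 ← maximum
After step 1: z = -8
After step 2: z = -8
After step 3: z = -8
After step 4: z = -8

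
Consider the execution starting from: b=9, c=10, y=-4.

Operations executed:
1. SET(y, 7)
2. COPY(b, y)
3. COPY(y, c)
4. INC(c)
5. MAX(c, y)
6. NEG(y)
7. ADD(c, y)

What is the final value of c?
c = 1

Tracing execution:
Step 1: SET(y, 7) → c = 10
Step 2: COPY(b, y) → c = 10
Step 3: COPY(y, c) → c = 10
Step 4: INC(c) → c = 11
Step 5: MAX(c, y) → c = 11
Step 6: NEG(y) → c = 11
Step 7: ADD(c, y) → c = 1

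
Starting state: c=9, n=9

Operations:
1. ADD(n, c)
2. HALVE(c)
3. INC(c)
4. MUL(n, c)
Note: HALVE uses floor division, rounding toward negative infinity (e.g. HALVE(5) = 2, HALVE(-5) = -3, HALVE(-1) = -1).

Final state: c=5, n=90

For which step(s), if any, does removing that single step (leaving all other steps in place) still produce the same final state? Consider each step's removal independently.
None - removing any single step changes the final result

Testing removal of each single step:
Without step 1: final = c=5, n=45 (different)
Without step 2: final = c=10, n=180 (different)
Without step 3: final = c=4, n=72 (different)
Without step 4: final = c=5, n=18 (different)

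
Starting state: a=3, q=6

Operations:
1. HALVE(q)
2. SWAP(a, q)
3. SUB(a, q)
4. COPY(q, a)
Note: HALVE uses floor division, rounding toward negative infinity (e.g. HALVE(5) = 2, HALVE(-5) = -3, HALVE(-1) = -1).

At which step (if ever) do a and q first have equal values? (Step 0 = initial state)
Step 1

a and q first become equal after step 1.

Comparing values at each step:
Initial: a=3, q=6
After step 1: a=3, q=3 ← equal!
After step 2: a=3, q=3 ← equal!
After step 3: a=0, q=3
After step 4: a=0, q=0 ← equal!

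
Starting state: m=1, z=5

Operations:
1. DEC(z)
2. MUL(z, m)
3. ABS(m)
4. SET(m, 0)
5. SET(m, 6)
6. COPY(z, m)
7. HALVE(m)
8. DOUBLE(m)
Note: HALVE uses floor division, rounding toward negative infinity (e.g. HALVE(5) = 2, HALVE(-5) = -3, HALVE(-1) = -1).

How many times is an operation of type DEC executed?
1

Counting DEC operations:
Step 1: DEC(z) ← DEC
Total: 1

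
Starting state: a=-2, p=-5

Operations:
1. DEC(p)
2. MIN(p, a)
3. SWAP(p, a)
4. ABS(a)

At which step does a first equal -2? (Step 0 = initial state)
Step 0

Tracing a:
Initial: a = -2 ← first occurrence
After step 1: a = -2
After step 2: a = -2
After step 3: a = -6
After step 4: a = 6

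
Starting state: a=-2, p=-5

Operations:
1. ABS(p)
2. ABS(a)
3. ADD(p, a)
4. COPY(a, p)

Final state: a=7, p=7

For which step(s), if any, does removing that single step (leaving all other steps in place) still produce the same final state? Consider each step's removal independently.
None - removing any single step changes the final result

Testing removal of each single step:
Without step 1: final = a=-3, p=-3 (different)
Without step 2: final = a=3, p=3 (different)
Without step 3: final = a=5, p=5 (different)
Without step 4: final = a=2, p=7 (different)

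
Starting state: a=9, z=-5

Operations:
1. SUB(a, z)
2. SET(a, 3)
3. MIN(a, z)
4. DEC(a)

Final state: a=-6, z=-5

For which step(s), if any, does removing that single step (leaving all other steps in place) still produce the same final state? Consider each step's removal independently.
Step(s) 1, 2

Testing removal of each single step:
Without step 1: final = a=-6, z=-5 (same)
Without step 2: final = a=-6, z=-5 (same)
Without step 3: final = a=2, z=-5 (different)
Without step 4: final = a=-5, z=-5 (different)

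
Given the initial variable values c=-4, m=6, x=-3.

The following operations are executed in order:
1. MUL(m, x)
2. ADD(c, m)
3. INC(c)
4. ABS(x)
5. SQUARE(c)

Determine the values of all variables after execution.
{c: 441, m: -18, x: 3}

Step-by-step execution:
Initial: c=-4, m=6, x=-3
After step 1 (MUL(m, x)): c=-4, m=-18, x=-3
After step 2 (ADD(c, m)): c=-22, m=-18, x=-3
After step 3 (INC(c)): c=-21, m=-18, x=-3
After step 4 (ABS(x)): c=-21, m=-18, x=3
After step 5 (SQUARE(c)): c=441, m=-18, x=3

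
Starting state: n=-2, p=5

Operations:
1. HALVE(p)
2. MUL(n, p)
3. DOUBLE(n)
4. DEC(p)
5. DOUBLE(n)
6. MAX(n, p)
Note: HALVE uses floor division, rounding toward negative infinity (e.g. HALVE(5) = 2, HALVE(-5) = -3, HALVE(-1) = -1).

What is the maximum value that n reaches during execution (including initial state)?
1

Values of n at each step:
Initial: n = -2
After step 1: n = -2
After step 2: n = -4
After step 3: n = -8
After step 4: n = -8
After step 5: n = -16
After step 6: n = 1 ← maximum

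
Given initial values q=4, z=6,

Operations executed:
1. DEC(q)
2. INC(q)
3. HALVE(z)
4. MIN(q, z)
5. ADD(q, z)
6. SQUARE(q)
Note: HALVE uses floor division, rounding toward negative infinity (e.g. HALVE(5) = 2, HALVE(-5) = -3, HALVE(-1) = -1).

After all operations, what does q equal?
q = 36

Tracing execution:
Step 1: DEC(q) → q = 3
Step 2: INC(q) → q = 4
Step 3: HALVE(z) → q = 4
Step 4: MIN(q, z) → q = 3
Step 5: ADD(q, z) → q = 6
Step 6: SQUARE(q) → q = 36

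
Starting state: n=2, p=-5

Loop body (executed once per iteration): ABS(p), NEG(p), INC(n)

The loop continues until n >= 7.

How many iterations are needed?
5

Tracing iterations:
Initial: n=2, p=-5
After iteration 1: n=3, p=-5
After iteration 2: n=4, p=-5
After iteration 3: n=5, p=-5
After iteration 4: n=6, p=-5
After iteration 5: n=7, p=-5
n >= 7 now holds, so the loop exits after 5 iterations.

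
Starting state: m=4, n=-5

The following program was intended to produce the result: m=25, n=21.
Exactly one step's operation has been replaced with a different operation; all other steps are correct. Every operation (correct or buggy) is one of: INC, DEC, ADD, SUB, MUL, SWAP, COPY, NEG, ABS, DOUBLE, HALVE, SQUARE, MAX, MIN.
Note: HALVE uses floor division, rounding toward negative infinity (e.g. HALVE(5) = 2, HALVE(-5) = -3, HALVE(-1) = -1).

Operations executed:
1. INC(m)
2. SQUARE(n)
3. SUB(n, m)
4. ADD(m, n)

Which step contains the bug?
Step 1

Trace with buggy code:
Initial: m=4, n=-5
After step 1: m=5, n=-5
After step 2: m=5, n=25
After step 3: m=5, n=20
After step 4: m=25, n=20
Actual final m=25, n=20 ≠ expected m=25, n=21.
Step 1 is the only position where a single-operation replacement can produce the expected result.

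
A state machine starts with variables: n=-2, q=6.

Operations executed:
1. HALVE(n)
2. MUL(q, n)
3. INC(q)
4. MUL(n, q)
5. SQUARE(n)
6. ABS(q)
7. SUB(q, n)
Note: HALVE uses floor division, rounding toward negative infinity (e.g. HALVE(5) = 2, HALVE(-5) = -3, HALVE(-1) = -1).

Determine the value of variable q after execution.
q = -20

Tracing execution:
Step 1: HALVE(n) → q = 6
Step 2: MUL(q, n) → q = -6
Step 3: INC(q) → q = -5
Step 4: MUL(n, q) → q = -5
Step 5: SQUARE(n) → q = -5
Step 6: ABS(q) → q = 5
Step 7: SUB(q, n) → q = -20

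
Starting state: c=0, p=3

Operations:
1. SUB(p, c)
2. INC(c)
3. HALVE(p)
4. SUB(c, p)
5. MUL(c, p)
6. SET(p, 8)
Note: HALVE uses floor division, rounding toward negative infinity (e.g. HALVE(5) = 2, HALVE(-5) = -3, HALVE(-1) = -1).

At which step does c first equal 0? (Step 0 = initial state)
Step 0

Tracing c:
Initial: c = 0 ← first occurrence
After step 1: c = 0
After step 2: c = 1
After step 3: c = 1
After step 4: c = 0
After step 5: c = 0
After step 6: c = 0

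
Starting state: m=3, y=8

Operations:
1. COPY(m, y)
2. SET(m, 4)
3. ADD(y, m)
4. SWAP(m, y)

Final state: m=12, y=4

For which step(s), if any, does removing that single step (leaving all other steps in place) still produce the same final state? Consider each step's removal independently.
Step(s) 1

Testing removal of each single step:
Without step 1: final = m=12, y=4 (same)
Without step 2: final = m=16, y=8 (different)
Without step 3: final = m=8, y=4 (different)
Without step 4: final = m=4, y=12 (different)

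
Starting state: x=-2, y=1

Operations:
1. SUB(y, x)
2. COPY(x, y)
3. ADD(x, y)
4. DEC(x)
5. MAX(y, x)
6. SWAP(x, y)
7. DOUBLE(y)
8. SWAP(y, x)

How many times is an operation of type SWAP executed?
2

Counting SWAP operations:
Step 6: SWAP(x, y) ← SWAP
Step 8: SWAP(y, x) ← SWAP
Total: 2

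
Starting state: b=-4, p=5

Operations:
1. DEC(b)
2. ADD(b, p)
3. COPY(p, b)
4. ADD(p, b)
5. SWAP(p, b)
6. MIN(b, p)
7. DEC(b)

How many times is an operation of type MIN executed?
1

Counting MIN operations:
Step 6: MIN(b, p) ← MIN
Total: 1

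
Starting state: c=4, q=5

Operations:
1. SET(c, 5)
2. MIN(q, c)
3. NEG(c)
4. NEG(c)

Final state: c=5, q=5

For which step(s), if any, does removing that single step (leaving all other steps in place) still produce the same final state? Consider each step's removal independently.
Step(s) 2

Testing removal of each single step:
Without step 1: final = c=4, q=4 (different)
Without step 2: final = c=5, q=5 (same)
Without step 3: final = c=-5, q=5 (different)
Without step 4: final = c=-5, q=5 (different)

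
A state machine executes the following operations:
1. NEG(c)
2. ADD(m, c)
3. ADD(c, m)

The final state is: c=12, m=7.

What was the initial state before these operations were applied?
c=-5, m=2

Working backwards:
Final state: c=12, m=7
Before step 3 (ADD(c, m)): c=5, m=7
Before step 2 (ADD(m, c)): c=5, m=2
Before step 1 (NEG(c)): c=-5, m=2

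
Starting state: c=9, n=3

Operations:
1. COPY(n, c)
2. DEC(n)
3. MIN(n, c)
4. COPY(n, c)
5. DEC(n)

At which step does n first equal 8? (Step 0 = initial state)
Step 2

Tracing n:
Initial: n = 3
After step 1: n = 9
After step 2: n = 8 ← first occurrence
After step 3: n = 8
After step 4: n = 9
After step 5: n = 8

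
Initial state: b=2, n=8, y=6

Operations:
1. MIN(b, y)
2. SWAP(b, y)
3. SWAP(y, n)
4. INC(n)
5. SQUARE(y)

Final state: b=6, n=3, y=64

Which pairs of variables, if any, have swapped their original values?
None

Comparing initial and final values:
y: 6 → 64
b: 2 → 6
n: 8 → 3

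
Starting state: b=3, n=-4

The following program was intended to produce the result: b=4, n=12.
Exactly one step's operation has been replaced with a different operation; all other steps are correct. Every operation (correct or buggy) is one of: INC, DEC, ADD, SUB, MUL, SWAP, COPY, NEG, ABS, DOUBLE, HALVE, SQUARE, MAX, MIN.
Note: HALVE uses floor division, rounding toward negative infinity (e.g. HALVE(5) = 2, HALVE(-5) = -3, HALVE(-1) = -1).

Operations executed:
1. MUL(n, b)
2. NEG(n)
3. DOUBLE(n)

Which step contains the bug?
Step 3

Trace with buggy code:
Initial: b=3, n=-4
After step 1: b=3, n=-12
After step 2: b=3, n=12
After step 3: b=3, n=24
Actual final b=3, n=24 ≠ expected b=4, n=12.
Step 3 is the only position where a single-operation replacement can produce the expected result.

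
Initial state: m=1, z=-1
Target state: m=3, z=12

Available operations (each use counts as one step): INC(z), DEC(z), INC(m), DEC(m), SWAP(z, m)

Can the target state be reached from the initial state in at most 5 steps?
No

The target state cannot be reached within 5 steps.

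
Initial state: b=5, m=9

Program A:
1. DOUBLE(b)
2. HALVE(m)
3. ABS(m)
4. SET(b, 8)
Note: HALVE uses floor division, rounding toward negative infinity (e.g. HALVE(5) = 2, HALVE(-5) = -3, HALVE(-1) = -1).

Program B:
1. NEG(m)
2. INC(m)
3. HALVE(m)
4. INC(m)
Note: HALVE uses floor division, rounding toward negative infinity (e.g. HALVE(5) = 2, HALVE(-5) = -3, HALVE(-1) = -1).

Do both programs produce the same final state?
No

Program A final state: b=8, m=4
Program B final state: b=5, m=-3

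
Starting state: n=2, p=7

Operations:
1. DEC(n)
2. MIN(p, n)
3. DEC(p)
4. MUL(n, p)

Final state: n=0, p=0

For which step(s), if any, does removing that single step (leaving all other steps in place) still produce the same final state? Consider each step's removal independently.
None - removing any single step changes the final result

Testing removal of each single step:
Without step 1: final = n=2, p=1 (different)
Without step 2: final = n=6, p=6 (different)
Without step 3: final = n=1, p=1 (different)
Without step 4: final = n=1, p=0 (different)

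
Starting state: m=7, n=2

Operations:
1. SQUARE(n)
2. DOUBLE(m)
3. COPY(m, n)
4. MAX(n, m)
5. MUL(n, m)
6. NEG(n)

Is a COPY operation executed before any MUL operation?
Yes

First COPY: step 3
First MUL: step 5
Since 3 < 5, COPY comes first.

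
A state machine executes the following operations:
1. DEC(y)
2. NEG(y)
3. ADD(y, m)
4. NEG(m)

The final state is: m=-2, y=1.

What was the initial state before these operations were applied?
m=2, y=2

Working backwards:
Final state: m=-2, y=1
Before step 4 (NEG(m)): m=2, y=1
Before step 3 (ADD(y, m)): m=2, y=-1
Before step 2 (NEG(y)): m=2, y=1
Before step 1 (DEC(y)): m=2, y=2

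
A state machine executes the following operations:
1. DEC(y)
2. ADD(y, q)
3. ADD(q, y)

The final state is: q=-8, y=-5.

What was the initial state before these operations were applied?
q=-3, y=-1

Working backwards:
Final state: q=-8, y=-5
Before step 3 (ADD(q, y)): q=-3, y=-5
Before step 2 (ADD(y, q)): q=-3, y=-2
Before step 1 (DEC(y)): q=-3, y=-1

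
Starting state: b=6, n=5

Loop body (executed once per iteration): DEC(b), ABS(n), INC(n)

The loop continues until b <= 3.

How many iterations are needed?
3

Tracing iterations:
Initial: b=6, n=5
After iteration 1: b=5, n=6
After iteration 2: b=4, n=7
After iteration 3: b=3, n=8
b <= 3 now holds, so the loop exits after 3 iterations.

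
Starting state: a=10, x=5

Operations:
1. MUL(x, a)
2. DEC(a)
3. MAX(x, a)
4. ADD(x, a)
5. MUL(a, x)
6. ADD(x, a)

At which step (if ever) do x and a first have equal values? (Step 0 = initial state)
Never

x and a never become equal during execution.

Comparing values at each step:
Initial: x=5, a=10
After step 1: x=50, a=10
After step 2: x=50, a=9
After step 3: x=50, a=9
After step 4: x=59, a=9
After step 5: x=59, a=531
After step 6: x=590, a=531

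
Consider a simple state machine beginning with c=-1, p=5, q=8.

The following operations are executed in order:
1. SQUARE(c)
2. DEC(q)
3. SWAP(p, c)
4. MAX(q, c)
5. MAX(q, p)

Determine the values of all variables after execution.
{c: 5, p: 1, q: 7}

Step-by-step execution:
Initial: c=-1, p=5, q=8
After step 1 (SQUARE(c)): c=1, p=5, q=8
After step 2 (DEC(q)): c=1, p=5, q=7
After step 3 (SWAP(p, c)): c=5, p=1, q=7
After step 4 (MAX(q, c)): c=5, p=1, q=7
After step 5 (MAX(q, p)): c=5, p=1, q=7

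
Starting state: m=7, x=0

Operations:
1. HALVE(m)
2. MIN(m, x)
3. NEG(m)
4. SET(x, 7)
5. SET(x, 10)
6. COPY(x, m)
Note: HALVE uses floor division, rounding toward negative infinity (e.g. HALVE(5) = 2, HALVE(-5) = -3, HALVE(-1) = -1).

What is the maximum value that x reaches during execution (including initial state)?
10

Values of x at each step:
Initial: x = 0
After step 1: x = 0
After step 2: x = 0
After step 3: x = 0
After step 4: x = 7
After step 5: x = 10 ← maximum
After step 6: x = 0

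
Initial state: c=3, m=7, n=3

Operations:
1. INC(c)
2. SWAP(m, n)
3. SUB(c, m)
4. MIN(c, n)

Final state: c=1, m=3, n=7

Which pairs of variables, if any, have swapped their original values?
(n, m)

Comparing initial and final values:
c: 3 → 1
n: 3 → 7
m: 7 → 3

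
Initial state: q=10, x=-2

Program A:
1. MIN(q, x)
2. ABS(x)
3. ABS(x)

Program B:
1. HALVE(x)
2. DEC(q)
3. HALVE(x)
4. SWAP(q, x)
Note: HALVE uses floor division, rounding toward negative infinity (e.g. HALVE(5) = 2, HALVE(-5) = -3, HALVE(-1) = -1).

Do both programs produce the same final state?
No

Program A final state: q=-2, x=2
Program B final state: q=-1, x=9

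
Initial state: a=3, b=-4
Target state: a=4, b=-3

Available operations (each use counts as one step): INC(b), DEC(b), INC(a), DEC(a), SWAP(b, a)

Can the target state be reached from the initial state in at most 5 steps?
Yes

Path (2 steps): INC(b) → INC(a)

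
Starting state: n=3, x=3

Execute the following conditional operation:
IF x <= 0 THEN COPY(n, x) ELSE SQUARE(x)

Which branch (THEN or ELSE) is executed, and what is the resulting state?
Branch: ELSE, Final state: n=3, x=9

Evaluating condition: x <= 0
x = 3
Condition is False, so ELSE branch executes
After SQUARE(x): n=3, x=9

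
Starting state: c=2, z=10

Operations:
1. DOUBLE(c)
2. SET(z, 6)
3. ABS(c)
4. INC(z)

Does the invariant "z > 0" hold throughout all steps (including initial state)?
Yes

The invariant holds at every step.

State at each step:
Initial: c=2, z=10
After step 1: c=4, z=10
After step 2: c=4, z=6
After step 3: c=4, z=6
After step 4: c=4, z=7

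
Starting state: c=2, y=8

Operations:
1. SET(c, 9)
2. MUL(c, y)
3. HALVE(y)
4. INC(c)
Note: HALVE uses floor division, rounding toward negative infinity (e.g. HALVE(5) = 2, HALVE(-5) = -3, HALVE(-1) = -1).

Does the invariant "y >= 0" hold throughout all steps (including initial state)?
Yes

The invariant holds at every step.

State at each step:
Initial: c=2, y=8
After step 1: c=9, y=8
After step 2: c=72, y=8
After step 3: c=72, y=4
After step 4: c=73, y=4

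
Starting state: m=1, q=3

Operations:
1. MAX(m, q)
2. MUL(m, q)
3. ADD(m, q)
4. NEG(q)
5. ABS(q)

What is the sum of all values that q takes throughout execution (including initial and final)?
12

Values of q at each step:
Initial: q = 3
After step 1: q = 3
After step 2: q = 3
After step 3: q = 3
After step 4: q = -3
After step 5: q = 3
Sum = 3 + 3 + 3 + 3 + -3 + 3 = 12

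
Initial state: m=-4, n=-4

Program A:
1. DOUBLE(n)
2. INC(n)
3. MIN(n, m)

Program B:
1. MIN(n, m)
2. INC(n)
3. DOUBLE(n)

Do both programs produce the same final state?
No

Program A final state: m=-4, n=-7
Program B final state: m=-4, n=-6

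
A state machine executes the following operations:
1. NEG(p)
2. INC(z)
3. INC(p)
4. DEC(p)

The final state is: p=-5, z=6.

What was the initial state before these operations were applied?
p=5, z=5

Working backwards:
Final state: p=-5, z=6
Before step 4 (DEC(p)): p=-4, z=6
Before step 3 (INC(p)): p=-5, z=6
Before step 2 (INC(z)): p=-5, z=5
Before step 1 (NEG(p)): p=5, z=5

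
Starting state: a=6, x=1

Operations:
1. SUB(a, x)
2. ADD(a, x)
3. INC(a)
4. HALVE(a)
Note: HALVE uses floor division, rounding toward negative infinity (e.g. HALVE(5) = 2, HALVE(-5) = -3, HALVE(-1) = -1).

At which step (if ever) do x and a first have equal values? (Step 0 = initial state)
Never

x and a never become equal during execution.

Comparing values at each step:
Initial: x=1, a=6
After step 1: x=1, a=5
After step 2: x=1, a=6
After step 3: x=1, a=7
After step 4: x=1, a=3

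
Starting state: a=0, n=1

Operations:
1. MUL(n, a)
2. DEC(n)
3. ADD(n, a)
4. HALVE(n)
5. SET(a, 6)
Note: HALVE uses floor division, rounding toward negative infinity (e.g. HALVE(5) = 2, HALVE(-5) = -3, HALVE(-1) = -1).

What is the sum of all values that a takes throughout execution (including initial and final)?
6

Values of a at each step:
Initial: a = 0
After step 1: a = 0
After step 2: a = 0
After step 3: a = 0
After step 4: a = 0
After step 5: a = 6
Sum = 0 + 0 + 0 + 0 + 0 + 6 = 6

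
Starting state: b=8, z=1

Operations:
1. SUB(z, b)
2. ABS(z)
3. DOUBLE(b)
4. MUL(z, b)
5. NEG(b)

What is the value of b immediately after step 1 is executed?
b = 8

Tracing b through execution:
Initial: b = 8
After step 1 (SUB(z, b)): b = 8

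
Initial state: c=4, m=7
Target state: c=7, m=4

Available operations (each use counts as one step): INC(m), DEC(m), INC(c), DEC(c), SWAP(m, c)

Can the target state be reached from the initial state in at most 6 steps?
Yes

Path (1 step): SWAP(m, c)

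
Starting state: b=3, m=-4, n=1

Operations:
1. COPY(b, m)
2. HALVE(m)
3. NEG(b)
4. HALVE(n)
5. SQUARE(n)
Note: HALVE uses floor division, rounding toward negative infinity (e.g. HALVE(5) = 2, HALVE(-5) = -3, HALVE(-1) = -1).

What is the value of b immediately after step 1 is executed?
b = -4

Tracing b through execution:
Initial: b = 3
After step 1 (COPY(b, m)): b = -4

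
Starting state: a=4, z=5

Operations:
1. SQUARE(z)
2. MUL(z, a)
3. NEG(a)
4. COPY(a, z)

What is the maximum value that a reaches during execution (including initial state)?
100

Values of a at each step:
Initial: a = 4
After step 1: a = 4
After step 2: a = 4
After step 3: a = -4
After step 4: a = 100 ← maximum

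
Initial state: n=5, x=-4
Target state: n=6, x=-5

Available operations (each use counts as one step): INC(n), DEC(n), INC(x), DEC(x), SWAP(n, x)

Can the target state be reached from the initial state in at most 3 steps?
Yes

Path (2 steps): INC(n) → DEC(x)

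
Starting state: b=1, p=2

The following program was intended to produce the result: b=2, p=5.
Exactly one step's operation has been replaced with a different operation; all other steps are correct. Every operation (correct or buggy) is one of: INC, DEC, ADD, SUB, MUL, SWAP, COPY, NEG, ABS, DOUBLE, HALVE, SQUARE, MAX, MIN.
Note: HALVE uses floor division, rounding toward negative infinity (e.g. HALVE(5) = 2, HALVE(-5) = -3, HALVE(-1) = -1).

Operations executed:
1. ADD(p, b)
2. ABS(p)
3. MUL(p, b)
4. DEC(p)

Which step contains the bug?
Step 2

Trace with buggy code:
Initial: b=1, p=2
After step 1: b=1, p=3
After step 2: b=1, p=3
After step 3: b=1, p=3
After step 4: b=1, p=2
Actual final b=1, p=2 ≠ expected b=2, p=5.
Step 2 is the only position where a single-operation replacement can produce the expected result.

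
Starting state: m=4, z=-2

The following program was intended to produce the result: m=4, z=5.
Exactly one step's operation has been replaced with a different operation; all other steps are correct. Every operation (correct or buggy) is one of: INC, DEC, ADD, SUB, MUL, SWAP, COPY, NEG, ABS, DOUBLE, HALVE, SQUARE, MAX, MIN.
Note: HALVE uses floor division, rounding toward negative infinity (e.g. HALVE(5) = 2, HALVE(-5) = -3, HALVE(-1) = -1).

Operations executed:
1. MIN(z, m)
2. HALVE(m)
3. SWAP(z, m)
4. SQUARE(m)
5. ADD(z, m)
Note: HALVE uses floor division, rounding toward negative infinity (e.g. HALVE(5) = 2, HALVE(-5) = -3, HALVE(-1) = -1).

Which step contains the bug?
Step 1

Trace with buggy code:
Initial: m=4, z=-2
After step 1: m=4, z=-2
After step 2: m=2, z=-2
After step 3: m=-2, z=2
After step 4: m=4, z=2
After step 5: m=4, z=6
Actual final m=4, z=6 ≠ expected m=4, z=5.
Step 1 is the only position where a single-operation replacement can produce the expected result.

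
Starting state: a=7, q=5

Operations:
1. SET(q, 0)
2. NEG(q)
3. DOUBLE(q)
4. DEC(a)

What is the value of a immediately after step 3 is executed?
a = 7

Tracing a through execution:
Initial: a = 7
After step 1 (SET(q, 0)): a = 7
After step 2 (NEG(q)): a = 7
After step 3 (DOUBLE(q)): a = 7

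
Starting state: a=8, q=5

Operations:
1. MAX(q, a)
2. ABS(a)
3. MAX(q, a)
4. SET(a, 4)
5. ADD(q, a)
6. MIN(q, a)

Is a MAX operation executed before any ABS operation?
Yes

First MAX: step 1
First ABS: step 2
Since 1 < 2, MAX comes first.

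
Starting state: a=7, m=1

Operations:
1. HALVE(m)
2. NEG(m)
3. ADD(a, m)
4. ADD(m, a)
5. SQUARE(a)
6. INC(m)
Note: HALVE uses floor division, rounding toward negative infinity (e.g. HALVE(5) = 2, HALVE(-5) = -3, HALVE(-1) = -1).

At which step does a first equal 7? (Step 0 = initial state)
Step 0

Tracing a:
Initial: a = 7 ← first occurrence
After step 1: a = 7
After step 2: a = 7
After step 3: a = 7
After step 4: a = 7
After step 5: a = 49
After step 6: a = 49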